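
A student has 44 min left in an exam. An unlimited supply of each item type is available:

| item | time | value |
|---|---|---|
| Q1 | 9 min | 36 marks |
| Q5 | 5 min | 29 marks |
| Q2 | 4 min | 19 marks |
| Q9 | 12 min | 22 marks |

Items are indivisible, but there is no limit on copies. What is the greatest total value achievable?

251 marks

Best value-per-unit is Q5 at 29/5; filling with it alone gives 8×29 = 232.
Optimal mix: 8×Q5 + 1×Q2 → time 44, value 251.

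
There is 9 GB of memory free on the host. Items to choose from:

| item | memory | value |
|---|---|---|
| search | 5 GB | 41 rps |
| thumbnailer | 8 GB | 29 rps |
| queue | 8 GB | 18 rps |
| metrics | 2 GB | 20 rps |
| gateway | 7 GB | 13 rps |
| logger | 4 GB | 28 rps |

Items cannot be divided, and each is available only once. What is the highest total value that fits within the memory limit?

Check high-value combinations within 9 GB:
- search+logger: memory 5+4=9, value 41+28=69
- search+metrics: memory 5+2=7, value 41+20=61
- metrics+logger: memory 2+4=6, value 20+28=48
Best: 69 rps.

69 rps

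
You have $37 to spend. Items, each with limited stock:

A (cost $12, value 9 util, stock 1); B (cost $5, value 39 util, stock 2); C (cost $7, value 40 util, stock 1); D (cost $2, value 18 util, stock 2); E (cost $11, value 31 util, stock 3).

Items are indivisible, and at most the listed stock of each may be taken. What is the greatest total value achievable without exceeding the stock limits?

185 util

Best selections within cost 37 and stock limits:
- 2×B + 1×C + 2×D + 1×E: cost 32, value 185
- 2×B + 2×D + 2×E: cost 36, value 176
Best: 185 util.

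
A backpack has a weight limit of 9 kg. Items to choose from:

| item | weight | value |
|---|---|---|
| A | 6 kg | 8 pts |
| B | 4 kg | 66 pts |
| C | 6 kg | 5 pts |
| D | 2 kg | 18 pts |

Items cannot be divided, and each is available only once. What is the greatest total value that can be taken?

84 pts

Check high-value combinations within 9 kg:
- B+D: weight 4+2=6, value 66+18=84
- B: weight 4, value 66
- A+D: weight 6+2=8, value 8+18=26
Best: 84 pts.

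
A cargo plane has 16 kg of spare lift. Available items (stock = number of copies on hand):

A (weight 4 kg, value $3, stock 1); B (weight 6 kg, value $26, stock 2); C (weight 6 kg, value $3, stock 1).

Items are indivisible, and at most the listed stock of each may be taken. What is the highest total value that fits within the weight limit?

$55

Best selections within weight 16 and stock limits:
- 1×A + 2×B: weight 16, value 55
- 2×B: weight 12, value 52
- 1×A + 1×B + 1×C: weight 16, value 32
Best: $55.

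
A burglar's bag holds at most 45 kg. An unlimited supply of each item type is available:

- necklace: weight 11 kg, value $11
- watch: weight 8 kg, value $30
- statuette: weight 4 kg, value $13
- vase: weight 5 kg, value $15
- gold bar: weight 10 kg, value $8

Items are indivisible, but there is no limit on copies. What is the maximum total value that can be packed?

Best value-per-unit is watch at 30/8; filling with it alone gives 5×30 = 150.
Optimal mix: 5×watch + 1×vase → weight 45, value 165.

$165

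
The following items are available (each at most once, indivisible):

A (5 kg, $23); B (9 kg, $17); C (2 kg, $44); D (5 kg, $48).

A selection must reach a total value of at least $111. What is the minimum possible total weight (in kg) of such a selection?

12

Subsets with value ≥ 111, sorted by total weight:
- A+C+D: weight 12, value 115
- A+B+C+D: weight 21, value 132
Minimum weight: 12 kg.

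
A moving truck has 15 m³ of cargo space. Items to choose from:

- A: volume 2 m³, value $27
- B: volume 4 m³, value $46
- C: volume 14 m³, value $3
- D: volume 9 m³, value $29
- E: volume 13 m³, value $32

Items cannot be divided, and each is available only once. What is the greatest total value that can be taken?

$102

Check high-value combinations within 15 m³:
- A+B+D: volume 2+4+9=15, value 27+46+29=102
- B+D: volume 4+9=13, value 46+29=75
- A+B: volume 2+4=6, value 27+46=73
Best: $102.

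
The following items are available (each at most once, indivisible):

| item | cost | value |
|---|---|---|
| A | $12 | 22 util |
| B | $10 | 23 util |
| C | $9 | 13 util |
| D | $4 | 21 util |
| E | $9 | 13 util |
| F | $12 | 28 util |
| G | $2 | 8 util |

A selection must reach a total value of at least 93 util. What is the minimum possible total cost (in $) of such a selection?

37

Subsets with value ≥ 93, sorted by total cost:
- B+C+D+F+G: cost 37, value 93
- B+D+E+F+G: cost 37, value 93
- A+B+D+F: cost 38, value 94
- A+B+D+F+G: cost 40, value 102
Minimum cost: 37 $.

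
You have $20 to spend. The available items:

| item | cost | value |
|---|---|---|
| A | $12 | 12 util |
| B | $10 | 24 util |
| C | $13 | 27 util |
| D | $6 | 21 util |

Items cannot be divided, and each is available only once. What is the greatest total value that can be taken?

48 util

Check high-value combinations within $20:
- C+D: cost 13+6=19, value 27+21=48
- B+D: cost 10+6=16, value 24+21=45
- A+D: cost 12+6=18, value 12+21=33
- C: cost 13, value 27
Best: 48 util.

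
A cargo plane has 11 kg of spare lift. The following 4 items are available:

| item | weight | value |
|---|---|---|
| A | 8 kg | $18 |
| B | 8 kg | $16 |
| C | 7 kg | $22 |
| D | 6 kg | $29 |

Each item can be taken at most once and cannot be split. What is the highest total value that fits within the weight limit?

$29

Check high-value combinations within 11 kg:
- D: weight 6, value 29
- C: weight 7, value 22
- A: weight 8, value 18
- B: weight 8, value 16
Best: $29.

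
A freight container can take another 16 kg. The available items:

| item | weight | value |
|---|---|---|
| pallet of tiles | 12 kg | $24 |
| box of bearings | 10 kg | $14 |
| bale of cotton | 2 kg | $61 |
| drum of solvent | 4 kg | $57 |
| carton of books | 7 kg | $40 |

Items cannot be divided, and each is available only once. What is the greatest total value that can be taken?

Check high-value combinations within 16 kg:
- bale of cotton+drum of solvent+carton of books: weight 2+4+7=13, value 61+57+40=158
- box of bearings+bale of cotton+drum of solvent: weight 10+2+4=16, value 14+61+57=132
- bale of cotton+drum of solvent: weight 2+4=6, value 61+57=118
- bale of cotton+carton of books: weight 2+7=9, value 61+40=101
- drum of solvent+carton of books: weight 4+7=11, value 57+40=97
Best: $158.

$158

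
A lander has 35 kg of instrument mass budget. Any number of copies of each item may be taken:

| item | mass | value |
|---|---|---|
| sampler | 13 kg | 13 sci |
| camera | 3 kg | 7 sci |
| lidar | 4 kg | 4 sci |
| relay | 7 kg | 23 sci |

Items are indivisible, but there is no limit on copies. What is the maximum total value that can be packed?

Best value-per-unit is relay at 23/7, and filling with it alone uses mass 5×7=35. No mix of the others beats 5×23 = 115.

115 sci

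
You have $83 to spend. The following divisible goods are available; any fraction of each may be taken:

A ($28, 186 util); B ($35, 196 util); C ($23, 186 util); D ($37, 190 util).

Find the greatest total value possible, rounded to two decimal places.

551.20

Take in order of value per unit:
- C (186/23 per unit): all 23 → value 186, running total 186.00
- A (186/28 per unit): all 28 → value 186, running total 372.00
- B (196/35 per unit): 32 of 35 → value 32×196/35 = 179.2000, running total 551.20
Total 551.20.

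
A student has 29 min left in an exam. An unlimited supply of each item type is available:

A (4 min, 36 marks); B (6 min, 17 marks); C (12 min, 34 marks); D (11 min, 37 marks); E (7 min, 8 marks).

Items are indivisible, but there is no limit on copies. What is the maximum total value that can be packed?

Best value-per-unit is A at 36/4, and filling with it alone uses time 7×4=28. No mix of the others beats 7×36 = 252.

252 marks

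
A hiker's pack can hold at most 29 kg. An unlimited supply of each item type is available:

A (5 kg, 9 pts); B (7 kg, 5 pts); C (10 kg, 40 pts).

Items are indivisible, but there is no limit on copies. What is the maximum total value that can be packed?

89 pts

Best value-per-unit is C at 40/10; filling with it alone gives 2×40 = 80.
Optimal mix: 1×A + 2×C → weight 25, value 89.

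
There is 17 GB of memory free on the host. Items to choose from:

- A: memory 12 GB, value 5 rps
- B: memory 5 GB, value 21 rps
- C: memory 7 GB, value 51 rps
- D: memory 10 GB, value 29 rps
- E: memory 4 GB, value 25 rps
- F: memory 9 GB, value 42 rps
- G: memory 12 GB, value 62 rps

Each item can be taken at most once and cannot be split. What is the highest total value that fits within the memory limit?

Check high-value combinations within 17 GB:
- B+C+E: memory 5+7+4=16, value 21+51+25=97
- C+F: memory 7+9=16, value 51+42=93
- E+G: memory 4+12=16, value 25+62=87
- B+G: memory 5+12=17, value 21+62=83
- C+D: memory 7+10=17, value 51+29=80
Best: 97 rps.

97 rps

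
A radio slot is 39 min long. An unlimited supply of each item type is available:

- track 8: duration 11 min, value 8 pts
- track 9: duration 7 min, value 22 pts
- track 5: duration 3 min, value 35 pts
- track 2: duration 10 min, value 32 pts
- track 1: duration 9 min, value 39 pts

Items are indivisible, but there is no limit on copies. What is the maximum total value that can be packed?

Best value-per-unit is track 5 at 35/3, and filling with it alone uses duration 13×3=39. No mix of the others beats 13×35 = 455.

455 pts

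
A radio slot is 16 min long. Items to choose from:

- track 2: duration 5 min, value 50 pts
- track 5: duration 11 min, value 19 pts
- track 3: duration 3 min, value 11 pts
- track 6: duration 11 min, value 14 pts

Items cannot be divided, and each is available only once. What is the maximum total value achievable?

69 pts

Check high-value combinations within 16 min:
- track 2+track 5: duration 5+11=16, value 50+19=69
- track 2+track 6: duration 5+11=16, value 50+14=64
- track 2+track 3: duration 5+3=8, value 50+11=61
Best: 69 pts.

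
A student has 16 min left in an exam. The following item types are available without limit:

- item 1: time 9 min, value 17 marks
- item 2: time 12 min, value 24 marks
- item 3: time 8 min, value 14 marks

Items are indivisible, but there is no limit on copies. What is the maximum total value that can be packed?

Best value-per-unit is item 2 at 24/12; filling with it alone gives 1×24 = 24.
Optimal mix: 2×item 3 → time 16, value 28.

28 marks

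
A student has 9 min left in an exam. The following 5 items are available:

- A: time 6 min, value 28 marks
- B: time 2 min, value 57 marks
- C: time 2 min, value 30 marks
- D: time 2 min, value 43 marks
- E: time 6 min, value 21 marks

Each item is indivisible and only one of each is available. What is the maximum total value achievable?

130 marks

This is a 0/1 knapsack; check combinations near the capacity.
- B+C+D: time 2+2+2=6, value 57+30+43=130
- B+D: time 2+2=4, value 57+43=100
- B+C: time 2+2=4, value 57+30=87
Best: 130 marks.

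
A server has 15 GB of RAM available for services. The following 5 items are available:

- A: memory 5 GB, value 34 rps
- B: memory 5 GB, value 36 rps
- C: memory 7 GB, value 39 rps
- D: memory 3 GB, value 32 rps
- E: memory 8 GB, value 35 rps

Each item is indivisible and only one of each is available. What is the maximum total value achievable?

107 rps

Check high-value combinations within 15 GB:
- B+C+D: memory 5+7+3=15, value 36+39+32=107
- A+C+D: memory 5+7+3=15, value 34+39+32=105
- A+B+D: memory 5+5+3=13, value 34+36+32=102
- B+C: memory 5+7=12, value 36+39=75
Best: 107 rps.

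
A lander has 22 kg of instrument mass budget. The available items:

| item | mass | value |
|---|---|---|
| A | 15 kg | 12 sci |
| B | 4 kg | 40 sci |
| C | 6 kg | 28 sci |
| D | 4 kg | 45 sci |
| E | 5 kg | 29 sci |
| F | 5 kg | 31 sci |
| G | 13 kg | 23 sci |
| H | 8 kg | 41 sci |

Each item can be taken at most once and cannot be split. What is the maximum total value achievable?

157 sci

Check high-value combinations within 22 kg:
- B+D+F+H: mass 4+4+5+8=21, value 40+45+31+41=157
- B+D+E+H: mass 4+4+5+8=21, value 40+45+29+41=155
- B+C+D+H: mass 4+6+4+8=22, value 40+28+45+41=154
- D+E+F+H: mass 4+5+5+8=22, value 45+29+31+41=146
- B+D+E+F: mass 4+4+5+5=18, value 40+45+29+31=145
Best: 157 sci.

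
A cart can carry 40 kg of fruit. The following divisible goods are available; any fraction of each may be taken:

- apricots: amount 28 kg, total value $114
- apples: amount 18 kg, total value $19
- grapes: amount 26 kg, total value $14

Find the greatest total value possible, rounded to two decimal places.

Take in order of value per unit:
- apricots (114/28 per unit): all 28 → value 114, running total 114.00
- apples (19/18 per unit): 12 of 18 → value 12×19/18 = 12.6667, running total 126.67
Total 126.67.

126.67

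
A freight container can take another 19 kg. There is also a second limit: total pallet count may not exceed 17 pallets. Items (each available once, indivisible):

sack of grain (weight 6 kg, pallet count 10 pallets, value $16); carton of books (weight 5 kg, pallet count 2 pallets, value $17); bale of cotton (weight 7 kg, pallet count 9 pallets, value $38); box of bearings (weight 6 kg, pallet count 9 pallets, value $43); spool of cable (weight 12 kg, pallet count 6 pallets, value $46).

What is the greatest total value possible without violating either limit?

Feasible sets respecting both limits:
- box of bearings+spool of cable: weight 18, pallet count 15, value 89
- bale of cotton+spool of cable: weight 19, pallet count 15, value 84
- carton of books+spool of cable: weight 17, pallet count 8, value 63
Best: $89.

$89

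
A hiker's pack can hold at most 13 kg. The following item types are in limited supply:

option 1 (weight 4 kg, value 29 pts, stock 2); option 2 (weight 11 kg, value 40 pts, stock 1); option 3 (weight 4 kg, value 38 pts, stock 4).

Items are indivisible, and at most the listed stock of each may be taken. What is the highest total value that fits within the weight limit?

Top feasible selections:
- 3×option 3: weight 12, value 114
- 1×option 1 + 2×option 3: weight 12, value 105
- 2×option 1 + 1×option 3: weight 12, value 96
- 2×option 3: weight 8, value 76
Best: 114 pts.

114 pts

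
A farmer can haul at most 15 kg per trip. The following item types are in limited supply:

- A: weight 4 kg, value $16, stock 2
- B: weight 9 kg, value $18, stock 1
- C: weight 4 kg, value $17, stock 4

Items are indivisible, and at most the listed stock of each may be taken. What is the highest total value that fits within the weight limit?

$51

Best selections within weight 15 and stock limits:
- 3×C: weight 12, value 51
- 1×A + 2×C: weight 12, value 50
Best: $51.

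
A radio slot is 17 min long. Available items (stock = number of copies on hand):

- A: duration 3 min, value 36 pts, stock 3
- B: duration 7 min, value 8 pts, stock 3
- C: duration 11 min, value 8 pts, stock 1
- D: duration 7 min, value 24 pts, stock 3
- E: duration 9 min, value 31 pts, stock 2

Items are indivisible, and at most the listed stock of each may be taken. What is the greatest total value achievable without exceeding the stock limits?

132 pts

Best selections within duration 17 and stock limits:
- 3×A + 1×D: duration 16, value 132
- 3×A + 1×B: duration 16, value 116
- 3×A: duration 9, value 108
- 2×A + 1×E: duration 15, value 103
Best: 132 pts.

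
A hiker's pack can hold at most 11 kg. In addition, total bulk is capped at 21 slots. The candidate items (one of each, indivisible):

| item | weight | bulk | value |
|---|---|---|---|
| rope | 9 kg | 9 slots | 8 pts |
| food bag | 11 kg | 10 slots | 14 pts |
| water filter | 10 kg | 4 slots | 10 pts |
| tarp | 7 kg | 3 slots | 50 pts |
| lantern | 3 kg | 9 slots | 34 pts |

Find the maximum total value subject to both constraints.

Feasible sets respecting both limits:
- tarp+lantern: weight 10, bulk 12, value 84
- tarp: weight 7, bulk 3, value 50
- lantern: weight 3, bulk 9, value 34
- food bag: weight 11, bulk 10, value 14
Best: 84 pts.

84 pts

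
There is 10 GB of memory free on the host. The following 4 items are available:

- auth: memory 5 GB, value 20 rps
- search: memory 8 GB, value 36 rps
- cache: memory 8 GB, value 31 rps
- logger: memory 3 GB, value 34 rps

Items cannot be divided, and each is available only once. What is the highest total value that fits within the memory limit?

Check high-value combinations within 10 GB:
- auth+logger: memory 5+3=8, value 20+34=54
- search: memory 8, value 36
- logger: memory 3, value 34
- cache: memory 8, value 31
- auth: memory 5, value 20
Best: 54 rps.

54 rps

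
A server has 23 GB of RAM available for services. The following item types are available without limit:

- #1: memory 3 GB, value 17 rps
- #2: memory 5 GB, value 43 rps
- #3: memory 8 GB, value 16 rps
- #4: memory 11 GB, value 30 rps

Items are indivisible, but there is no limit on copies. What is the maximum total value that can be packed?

Best value-per-unit is #2 at 43/5; filling with it alone gives 4×43 = 172.
Optimal mix: 1×#1 + 4×#2 → memory 23, value 189.

189 rps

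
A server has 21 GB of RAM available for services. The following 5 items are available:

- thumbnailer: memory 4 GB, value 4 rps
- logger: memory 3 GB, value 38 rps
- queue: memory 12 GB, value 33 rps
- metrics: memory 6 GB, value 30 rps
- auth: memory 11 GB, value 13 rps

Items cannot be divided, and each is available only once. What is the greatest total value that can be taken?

This is a 0/1 knapsack; check combinations near the capacity.
- logger+queue+metrics: memory 3+12+6=21, value 38+33+30=101
- logger+metrics+auth: memory 3+6+11=20, value 38+30+13=81
- thumbnailer+logger+queue: memory 4+3+12=19, value 4+38+33=75
Best: 101 rps.

101 rps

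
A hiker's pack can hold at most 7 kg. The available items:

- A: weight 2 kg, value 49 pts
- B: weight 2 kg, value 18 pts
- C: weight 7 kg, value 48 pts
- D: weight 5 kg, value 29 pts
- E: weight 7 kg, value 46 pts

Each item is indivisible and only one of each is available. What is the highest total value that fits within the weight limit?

Check high-value combinations within 7 kg:
- A+D: weight 2+5=7, value 49+29=78
- A+B: weight 2+2=4, value 49+18=67
- A: weight 2, value 49
- C: weight 7, value 48
- B+D: weight 2+5=7, value 18+29=47
Best: 78 pts.

78 pts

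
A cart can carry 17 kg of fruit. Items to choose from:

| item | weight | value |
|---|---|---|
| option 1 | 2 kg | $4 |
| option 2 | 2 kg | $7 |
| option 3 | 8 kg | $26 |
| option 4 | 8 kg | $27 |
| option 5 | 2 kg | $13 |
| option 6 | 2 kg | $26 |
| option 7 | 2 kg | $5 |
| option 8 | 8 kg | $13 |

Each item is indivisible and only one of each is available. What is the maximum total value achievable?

This is a 0/1 knapsack; check combinations near the capacity.
- option 2+option 4+option 5+option 6+option 7: weight 2+8+2+2+2=16, value 7+27+13+26+5=78
- option 1+option 2+option 4+option 5+option 6: weight 2+2+8+2+2=16, value 4+7+27+13+26=77
- option 2+option 3+option 5+option 6+option 7: weight 2+8+2+2+2=16, value 7+26+13+26+5=77
- option 1+option 2+option 3+option 5+option 6: weight 2+2+8+2+2=16, value 4+7+26+13+26=76
- option 1+option 4+option 5+option 6+option 7: weight 2+8+2+2+2=16, value 4+27+13+26+5=75
Best: $78.

$78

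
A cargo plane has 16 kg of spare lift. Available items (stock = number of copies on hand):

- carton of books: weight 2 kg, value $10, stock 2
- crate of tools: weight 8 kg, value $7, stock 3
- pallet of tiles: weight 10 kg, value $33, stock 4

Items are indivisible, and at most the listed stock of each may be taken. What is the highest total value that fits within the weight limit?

Top feasible selections:
- 2×carton of books + 1×pallet of tiles: weight 14, value 53
- 1×carton of books + 1×pallet of tiles: weight 12, value 43
Best: $53.

$53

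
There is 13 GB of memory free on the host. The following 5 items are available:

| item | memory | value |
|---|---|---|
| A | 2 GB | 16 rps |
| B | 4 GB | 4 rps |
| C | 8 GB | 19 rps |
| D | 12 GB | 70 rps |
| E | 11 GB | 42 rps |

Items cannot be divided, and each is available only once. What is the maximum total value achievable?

This is a 0/1 knapsack; check combinations near the capacity.
- D: memory 12, value 70
- A+E: memory 2+11=13, value 16+42=58
- E: memory 11, value 42
- A+C: memory 2+8=10, value 16+19=35
- B+C: memory 4+8=12, value 4+19=23
Best: 70 rps.

70 rps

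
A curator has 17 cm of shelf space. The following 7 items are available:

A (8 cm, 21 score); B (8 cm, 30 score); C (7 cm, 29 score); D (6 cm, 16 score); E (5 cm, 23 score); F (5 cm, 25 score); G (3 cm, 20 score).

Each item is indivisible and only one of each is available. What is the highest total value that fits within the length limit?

77 score

Check high-value combinations within 17 cm:
- C+E+F: length 7+5+5=17, value 29+23+25=77
- B+F+G: length 8+5+3=16, value 30+25+20=75
- C+F+G: length 7+5+3=15, value 29+25+20=74
- B+E+G: length 8+5+3=16, value 30+23+20=73
Best: 77 score.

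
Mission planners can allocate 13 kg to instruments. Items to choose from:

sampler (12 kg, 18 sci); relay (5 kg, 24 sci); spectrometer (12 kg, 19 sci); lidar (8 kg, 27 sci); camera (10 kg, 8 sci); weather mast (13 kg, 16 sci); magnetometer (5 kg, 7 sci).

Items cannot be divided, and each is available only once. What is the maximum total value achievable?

51 sci

Check high-value combinations within 13 kg:
- relay+lidar: mass 5+8=13, value 24+27=51
- lidar+magnetometer: mass 8+5=13, value 27+7=34
- relay+magnetometer: mass 5+5=10, value 24+7=31
- lidar: mass 8, value 27
- relay: mass 5, value 24
Best: 51 sci.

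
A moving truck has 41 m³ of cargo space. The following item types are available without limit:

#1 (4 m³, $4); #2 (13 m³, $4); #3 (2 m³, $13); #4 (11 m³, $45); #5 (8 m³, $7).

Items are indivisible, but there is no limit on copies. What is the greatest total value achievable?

Best value-per-unit is #3 at 13/2, and filling with it alone uses volume 20×2=40. No mix of the others beats 20×13 = 260.

$260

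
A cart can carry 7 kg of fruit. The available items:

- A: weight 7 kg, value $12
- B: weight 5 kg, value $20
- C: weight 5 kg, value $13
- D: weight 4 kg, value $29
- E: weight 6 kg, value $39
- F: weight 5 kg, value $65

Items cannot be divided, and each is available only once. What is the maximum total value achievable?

Check high-value combinations within 7 kg:
- F: weight 5, value 65
- E: weight 6, value 39
- D: weight 4, value 29
- B: weight 5, value 20
Best: $65.

$65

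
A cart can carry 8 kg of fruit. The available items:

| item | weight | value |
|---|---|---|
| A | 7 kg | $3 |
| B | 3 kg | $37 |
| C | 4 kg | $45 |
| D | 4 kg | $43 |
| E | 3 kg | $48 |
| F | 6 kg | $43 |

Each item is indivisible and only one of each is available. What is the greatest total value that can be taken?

$93

Check high-value combinations within 8 kg:
- C+E: weight 4+3=7, value 45+48=93
- D+E: weight 4+3=7, value 43+48=91
- C+D: weight 4+4=8, value 45+43=88
- B+E: weight 3+3=6, value 37+48=85
- B+C: weight 3+4=7, value 37+45=82
Best: $93.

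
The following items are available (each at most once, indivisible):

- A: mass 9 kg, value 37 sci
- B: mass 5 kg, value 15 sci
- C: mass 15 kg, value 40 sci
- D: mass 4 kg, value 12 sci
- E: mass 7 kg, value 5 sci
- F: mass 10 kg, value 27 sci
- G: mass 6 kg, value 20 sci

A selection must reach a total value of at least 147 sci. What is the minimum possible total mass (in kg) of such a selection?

49

Subsets with value ≥ 147, sorted by total mass:
- A+B+C+D+F+G: mass 49, value 151
- A+B+C+D+E+F+G: mass 56, value 156
Minimum mass: 49 kg.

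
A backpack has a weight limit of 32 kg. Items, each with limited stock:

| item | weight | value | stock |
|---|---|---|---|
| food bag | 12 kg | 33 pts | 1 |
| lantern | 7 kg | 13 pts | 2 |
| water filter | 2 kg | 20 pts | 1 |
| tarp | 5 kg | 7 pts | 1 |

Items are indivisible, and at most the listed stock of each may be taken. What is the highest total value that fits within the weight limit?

79 pts

Best selections within weight 32 and stock limits:
- 1×food bag + 2×lantern + 1×water filter: weight 28, value 79
- 1×food bag + 1×lantern + 1×water filter + 1×tarp: weight 26, value 73
- 1×food bag + 1×lantern + 1×water filter: weight 21, value 66
- 1×food bag + 2×lantern + 1×tarp: weight 31, value 66
Best: 79 pts.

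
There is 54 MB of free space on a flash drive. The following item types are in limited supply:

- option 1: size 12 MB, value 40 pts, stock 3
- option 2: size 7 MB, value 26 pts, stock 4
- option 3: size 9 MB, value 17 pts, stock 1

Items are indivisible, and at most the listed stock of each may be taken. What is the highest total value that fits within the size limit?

Best selections within size 54 and stock limits:
- 2×option 1 + 4×option 2: size 52, value 184
- 2×option 1 + 3×option 2 + 1×option 3: size 54, value 175
- 3×option 1 + 2×option 2: size 50, value 172
Best: 184 pts.

184 pts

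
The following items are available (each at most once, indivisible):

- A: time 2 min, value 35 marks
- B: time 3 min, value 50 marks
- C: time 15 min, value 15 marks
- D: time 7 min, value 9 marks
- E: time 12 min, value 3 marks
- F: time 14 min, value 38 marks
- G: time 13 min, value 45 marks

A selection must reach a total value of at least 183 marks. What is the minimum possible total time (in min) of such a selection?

Subsets with value ≥ 183, sorted by total time:
- A+B+C+F+G: time 47, value 183
- A+B+C+D+F+G: time 54, value 192
- A+B+C+E+F+G: time 59, value 186
- A+B+C+D+E+F+G: time 66, value 195
Minimum time: 47 min.

47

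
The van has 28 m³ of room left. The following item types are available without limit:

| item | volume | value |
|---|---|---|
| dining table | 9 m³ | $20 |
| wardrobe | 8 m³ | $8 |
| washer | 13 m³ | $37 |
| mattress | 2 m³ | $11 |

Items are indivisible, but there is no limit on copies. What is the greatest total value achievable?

Best value-per-unit is mattress at 11/2, and filling with it alone uses volume 14×2=28. No mix of the others beats 14×11 = 154.

$154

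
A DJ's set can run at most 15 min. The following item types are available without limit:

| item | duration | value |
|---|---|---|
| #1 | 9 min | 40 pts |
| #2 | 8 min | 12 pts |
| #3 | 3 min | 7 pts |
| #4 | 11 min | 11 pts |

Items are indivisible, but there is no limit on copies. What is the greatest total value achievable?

Best value-per-unit is #1 at 40/9; filling with it alone gives 1×40 = 40.
Optimal mix: 1×#1 + 2×#3 → duration 15, value 54.

54 pts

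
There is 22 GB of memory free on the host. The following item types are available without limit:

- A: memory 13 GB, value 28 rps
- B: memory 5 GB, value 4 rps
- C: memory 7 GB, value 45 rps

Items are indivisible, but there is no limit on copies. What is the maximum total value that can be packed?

Best value-per-unit is C at 45/7, and filling with it alone uses memory 3×7=21. No mix of the others beats 3×45 = 135.

135 rps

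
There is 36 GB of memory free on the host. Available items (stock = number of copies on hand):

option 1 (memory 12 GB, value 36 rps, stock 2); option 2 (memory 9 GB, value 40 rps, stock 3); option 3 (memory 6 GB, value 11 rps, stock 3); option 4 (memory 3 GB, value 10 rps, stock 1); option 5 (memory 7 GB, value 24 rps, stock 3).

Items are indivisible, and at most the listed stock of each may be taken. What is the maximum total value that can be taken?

144 rps

Best selections within memory 36 and stock limits:
- 3×option 2 + 1×option 5: memory 34, value 144
- 3×option 2 + 1×option 3 + 1×option 4: memory 36, value 141
- 2×option 2 + 1×option 4 + 2×option 5: memory 35, value 138
Best: 144 rps.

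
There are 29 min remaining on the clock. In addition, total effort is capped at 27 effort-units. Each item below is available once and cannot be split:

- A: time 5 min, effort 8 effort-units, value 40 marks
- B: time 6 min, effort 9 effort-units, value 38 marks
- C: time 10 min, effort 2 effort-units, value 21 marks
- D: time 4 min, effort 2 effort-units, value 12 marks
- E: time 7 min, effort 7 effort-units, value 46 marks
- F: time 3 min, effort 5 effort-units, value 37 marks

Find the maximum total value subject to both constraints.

Feasible sets respecting both limits:
- A+C+D+E+F: time 29, effort 24, value 156
- A+B+C+D+F: time 28, effort 26, value 148
- A+B+C+E: time 28, effort 26, value 145
Best: 156 marks.

156 marks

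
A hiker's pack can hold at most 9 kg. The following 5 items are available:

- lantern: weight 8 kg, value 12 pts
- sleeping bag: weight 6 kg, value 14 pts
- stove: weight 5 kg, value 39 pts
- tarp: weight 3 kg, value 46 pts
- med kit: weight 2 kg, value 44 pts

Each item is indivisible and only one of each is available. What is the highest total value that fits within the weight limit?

90 pts

Check high-value combinations within 9 kg:
- tarp+med kit: weight 3+2=5, value 46+44=90
- stove+tarp: weight 5+3=8, value 39+46=85
- stove+med kit: weight 5+2=7, value 39+44=83
Best: 90 pts.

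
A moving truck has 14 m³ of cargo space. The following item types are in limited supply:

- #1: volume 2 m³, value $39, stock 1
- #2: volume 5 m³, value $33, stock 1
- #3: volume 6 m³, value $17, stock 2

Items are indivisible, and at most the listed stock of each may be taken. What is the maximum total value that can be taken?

Top feasible selections:
- 1×#1 + 1×#2 + 1×#3: volume 13, value 89
- 1×#1 + 2×#3: volume 14, value 73
Best: $89.

$89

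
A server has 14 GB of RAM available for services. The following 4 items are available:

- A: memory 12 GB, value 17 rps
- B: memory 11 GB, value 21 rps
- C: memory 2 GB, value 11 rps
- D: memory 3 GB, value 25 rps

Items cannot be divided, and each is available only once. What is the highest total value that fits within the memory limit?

46 rps

Check high-value combinations within 14 GB:
- B+D: memory 11+3=14, value 21+25=46
- C+D: memory 2+3=5, value 11+25=36
- B+C: memory 11+2=13, value 21+11=32
- A+C: memory 12+2=14, value 17+11=28
Best: 46 rps.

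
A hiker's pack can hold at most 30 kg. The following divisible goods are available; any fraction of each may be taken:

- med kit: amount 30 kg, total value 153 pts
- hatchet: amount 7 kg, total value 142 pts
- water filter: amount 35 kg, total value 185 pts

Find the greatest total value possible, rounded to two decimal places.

263.57

Take in order of value per unit:
- hatchet (142/7 per unit): all 7 → value 142, running total 142.00
- water filter (185/35 per unit): 23 of 35 → value 23×185/35 = 121.5714, running total 263.57
Total 263.57.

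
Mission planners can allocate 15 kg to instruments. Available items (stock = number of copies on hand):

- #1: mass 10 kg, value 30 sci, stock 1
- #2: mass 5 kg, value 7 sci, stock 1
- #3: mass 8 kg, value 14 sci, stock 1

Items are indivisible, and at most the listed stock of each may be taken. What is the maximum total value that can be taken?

Top feasible selections:
- 1×#1 + 1×#2: mass 15, value 37
- 1×#1: mass 10, value 30
- 1×#2 + 1×#3: mass 13, value 21
Best: 37 sci.

37 sci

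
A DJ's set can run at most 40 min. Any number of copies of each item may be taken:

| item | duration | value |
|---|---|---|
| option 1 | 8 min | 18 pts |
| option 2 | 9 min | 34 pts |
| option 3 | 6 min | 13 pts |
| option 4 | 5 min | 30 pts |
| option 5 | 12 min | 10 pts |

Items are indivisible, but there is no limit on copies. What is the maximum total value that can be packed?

240 pts

Best value-per-unit is option 4 at 30/5, and filling with it alone uses duration 8×5=40. No mix of the others beats 8×30 = 240.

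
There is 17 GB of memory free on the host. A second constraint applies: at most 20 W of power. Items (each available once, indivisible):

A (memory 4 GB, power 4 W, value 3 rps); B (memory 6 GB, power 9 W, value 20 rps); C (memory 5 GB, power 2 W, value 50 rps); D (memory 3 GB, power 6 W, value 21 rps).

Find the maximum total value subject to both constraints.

91 rps

Feasible sets respecting both limits:
- B+C+D: memory 14, power 17, value 91
- A+C+D: memory 12, power 12, value 74
- A+B+C: memory 15, power 15, value 73
Best: 91 rps.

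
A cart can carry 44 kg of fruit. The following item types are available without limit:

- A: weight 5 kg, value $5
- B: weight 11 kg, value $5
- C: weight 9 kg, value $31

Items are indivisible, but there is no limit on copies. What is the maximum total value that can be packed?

Best value-per-unit is C at 31/9; filling with it alone gives 4×31 = 124.
Optimal mix: 1×A + 4×C → weight 41, value 129.

$129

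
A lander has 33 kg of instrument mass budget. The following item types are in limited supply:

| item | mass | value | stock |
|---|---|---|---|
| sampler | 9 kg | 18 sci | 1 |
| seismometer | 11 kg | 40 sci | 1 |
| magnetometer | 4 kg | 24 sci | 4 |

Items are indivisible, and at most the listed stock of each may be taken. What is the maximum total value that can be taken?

136 sci

Top feasible selections:
- 1×seismometer + 4×magnetometer: mass 27, value 136
- 1×sampler + 1×seismometer + 3×magnetometer: mass 32, value 130
- 1×sampler + 4×magnetometer: mass 25, value 114
- 1×seismometer + 3×magnetometer: mass 23, value 112
Best: 136 sci.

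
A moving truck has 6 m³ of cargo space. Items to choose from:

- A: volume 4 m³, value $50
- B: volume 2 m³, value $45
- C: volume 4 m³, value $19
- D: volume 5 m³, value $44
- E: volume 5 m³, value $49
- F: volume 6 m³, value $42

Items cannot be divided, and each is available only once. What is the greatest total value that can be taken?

Check high-value combinations within 6 m³:
- A+B: volume 4+2=6, value 50+45=95
- B+C: volume 2+4=6, value 45+19=64
- A: volume 4, value 50
- E: volume 5, value 49
Best: $95.

$95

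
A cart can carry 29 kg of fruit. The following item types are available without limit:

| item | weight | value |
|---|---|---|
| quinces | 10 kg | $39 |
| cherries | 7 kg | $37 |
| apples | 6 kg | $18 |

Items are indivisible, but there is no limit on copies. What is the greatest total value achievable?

$148

Best value-per-unit is cherries at 37/7, and filling with it alone uses weight 4×7=28. No mix of the others beats 4×37 = 148.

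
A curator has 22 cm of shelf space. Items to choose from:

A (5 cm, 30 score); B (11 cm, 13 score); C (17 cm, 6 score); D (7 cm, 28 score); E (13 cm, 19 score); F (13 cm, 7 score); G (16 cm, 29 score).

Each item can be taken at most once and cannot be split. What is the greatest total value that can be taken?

59 score

Check high-value combinations within 22 cm:
- A+G: length 5+16=21, value 30+29=59
- A+D: length 5+7=12, value 30+28=58
- A+E: length 5+13=18, value 30+19=49
- D+E: length 7+13=20, value 28+19=47
- A+B: length 5+11=16, value 30+13=43
Best: 59 score.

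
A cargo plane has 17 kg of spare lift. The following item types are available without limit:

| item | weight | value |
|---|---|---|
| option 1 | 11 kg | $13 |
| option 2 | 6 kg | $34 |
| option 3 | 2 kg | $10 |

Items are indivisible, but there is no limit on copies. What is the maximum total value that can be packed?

Best value-per-unit is option 2 at 34/6; filling with it alone gives 2×34 = 68.
Optimal mix: 2×option 2 + 2×option 3 → weight 16, value 88.

$88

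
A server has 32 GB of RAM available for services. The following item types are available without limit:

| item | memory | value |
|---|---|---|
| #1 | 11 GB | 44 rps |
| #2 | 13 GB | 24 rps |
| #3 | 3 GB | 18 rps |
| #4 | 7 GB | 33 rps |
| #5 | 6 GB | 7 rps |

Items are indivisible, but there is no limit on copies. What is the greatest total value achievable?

180 rps

Best value-per-unit is #3 at 18/3, and filling with it alone uses memory 10×3=30. No mix of the others beats 10×18 = 180.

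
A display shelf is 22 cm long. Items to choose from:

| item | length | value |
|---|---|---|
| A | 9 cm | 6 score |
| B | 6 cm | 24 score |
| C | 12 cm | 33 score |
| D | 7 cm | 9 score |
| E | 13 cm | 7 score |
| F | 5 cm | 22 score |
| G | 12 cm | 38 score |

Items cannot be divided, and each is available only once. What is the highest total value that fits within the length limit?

Check high-value combinations within 22 cm:
- B+G: length 6+12=18, value 24+38=62
- F+G: length 5+12=17, value 22+38=60
- B+C: length 6+12=18, value 24+33=57
- C+F: length 12+5=17, value 33+22=55
- B+D+F: length 6+7+5=18, value 24+9+22=55
Best: 62 score.

62 score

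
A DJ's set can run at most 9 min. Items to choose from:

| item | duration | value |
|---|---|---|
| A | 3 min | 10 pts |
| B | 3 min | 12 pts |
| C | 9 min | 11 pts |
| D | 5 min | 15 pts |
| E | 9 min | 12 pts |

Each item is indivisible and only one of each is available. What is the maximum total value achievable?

27 pts

Check high-value combinations within 9 min:
- B+D: duration 3+5=8, value 12+15=27
- A+D: duration 3+5=8, value 10+15=25
- A+B: duration 3+3=6, value 10+12=22
Best: 27 pts.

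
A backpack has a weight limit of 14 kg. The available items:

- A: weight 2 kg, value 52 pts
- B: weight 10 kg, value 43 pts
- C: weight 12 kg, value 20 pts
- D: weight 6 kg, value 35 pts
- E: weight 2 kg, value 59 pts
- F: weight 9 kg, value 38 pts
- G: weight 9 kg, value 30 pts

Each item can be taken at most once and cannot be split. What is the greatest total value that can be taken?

Check high-value combinations within 14 kg:
- A+B+E: weight 2+10+2=14, value 52+43+59=154
- A+E+F: weight 2+2+9=13, value 52+59+38=149
- A+D+E: weight 2+6+2=10, value 52+35+59=146
- A+E+G: weight 2+2+9=13, value 52+59+30=141
Best: 154 pts.

154 pts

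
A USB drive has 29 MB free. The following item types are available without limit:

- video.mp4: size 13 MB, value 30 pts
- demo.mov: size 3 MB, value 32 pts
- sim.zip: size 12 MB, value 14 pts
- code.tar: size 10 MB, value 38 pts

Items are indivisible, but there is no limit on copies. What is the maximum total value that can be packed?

Best value-per-unit is demo.mov at 32/3, and filling with it alone uses size 9×3=27. No mix of the others beats 9×32 = 288.

288 pts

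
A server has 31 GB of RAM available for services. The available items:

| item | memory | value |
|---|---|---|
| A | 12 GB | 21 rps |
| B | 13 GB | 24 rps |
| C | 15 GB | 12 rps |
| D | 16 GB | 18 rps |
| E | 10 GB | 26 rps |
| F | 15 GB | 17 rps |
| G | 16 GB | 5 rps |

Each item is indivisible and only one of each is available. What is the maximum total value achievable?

50 rps

Check high-value combinations within 31 GB:
- B+E: memory 13+10=23, value 24+26=50
- A+E: memory 12+10=22, value 21+26=47
- A+B: memory 12+13=25, value 21+24=45
- D+E: memory 16+10=26, value 18+26=44
Best: 50 rps.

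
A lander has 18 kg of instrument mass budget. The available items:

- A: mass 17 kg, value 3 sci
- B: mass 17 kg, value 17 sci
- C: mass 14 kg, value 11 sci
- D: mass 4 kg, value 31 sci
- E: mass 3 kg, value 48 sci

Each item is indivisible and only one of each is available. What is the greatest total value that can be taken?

79 sci

This is a 0/1 knapsack; check combinations near the capacity.
- D+E: mass 4+3=7, value 31+48=79
- C+E: mass 14+3=17, value 11+48=59
- E: mass 3, value 48
- C+D: mass 14+4=18, value 11+31=42
- D: mass 4, value 31
Best: 79 sci.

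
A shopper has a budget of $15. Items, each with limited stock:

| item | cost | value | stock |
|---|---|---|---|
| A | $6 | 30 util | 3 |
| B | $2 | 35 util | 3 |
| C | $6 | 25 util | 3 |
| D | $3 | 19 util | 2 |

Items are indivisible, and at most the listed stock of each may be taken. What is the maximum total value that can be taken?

Top feasible selections:
- 1×A + 3×B + 1×D: cost 15, value 154
- 3×B + 1×C + 1×D: cost 15, value 149
Best: 154 util.

154 util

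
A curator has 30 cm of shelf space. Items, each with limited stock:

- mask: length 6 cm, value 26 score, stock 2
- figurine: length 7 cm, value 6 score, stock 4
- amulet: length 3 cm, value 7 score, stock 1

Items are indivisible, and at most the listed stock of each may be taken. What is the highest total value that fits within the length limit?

Best selections within length 30 and stock limits:
- 2×mask + 2×figurine + 1×amulet: length 29, value 71
- 2×mask + 1×figurine + 1×amulet: length 22, value 65
- 2×mask + 2×figurine: length 26, value 64
Best: 71 score.

71 score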